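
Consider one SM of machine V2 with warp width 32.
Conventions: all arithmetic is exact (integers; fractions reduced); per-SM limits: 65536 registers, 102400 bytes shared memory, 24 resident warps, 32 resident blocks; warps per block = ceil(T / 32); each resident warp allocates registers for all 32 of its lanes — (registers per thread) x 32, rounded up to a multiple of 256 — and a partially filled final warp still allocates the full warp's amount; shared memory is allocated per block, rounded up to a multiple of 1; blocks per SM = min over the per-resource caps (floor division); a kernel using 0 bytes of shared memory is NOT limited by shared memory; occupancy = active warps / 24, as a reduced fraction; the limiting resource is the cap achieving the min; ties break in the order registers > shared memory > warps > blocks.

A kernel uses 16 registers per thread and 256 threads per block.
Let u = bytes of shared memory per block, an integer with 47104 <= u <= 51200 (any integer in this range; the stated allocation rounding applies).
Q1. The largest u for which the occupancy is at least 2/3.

Answer: u = 51200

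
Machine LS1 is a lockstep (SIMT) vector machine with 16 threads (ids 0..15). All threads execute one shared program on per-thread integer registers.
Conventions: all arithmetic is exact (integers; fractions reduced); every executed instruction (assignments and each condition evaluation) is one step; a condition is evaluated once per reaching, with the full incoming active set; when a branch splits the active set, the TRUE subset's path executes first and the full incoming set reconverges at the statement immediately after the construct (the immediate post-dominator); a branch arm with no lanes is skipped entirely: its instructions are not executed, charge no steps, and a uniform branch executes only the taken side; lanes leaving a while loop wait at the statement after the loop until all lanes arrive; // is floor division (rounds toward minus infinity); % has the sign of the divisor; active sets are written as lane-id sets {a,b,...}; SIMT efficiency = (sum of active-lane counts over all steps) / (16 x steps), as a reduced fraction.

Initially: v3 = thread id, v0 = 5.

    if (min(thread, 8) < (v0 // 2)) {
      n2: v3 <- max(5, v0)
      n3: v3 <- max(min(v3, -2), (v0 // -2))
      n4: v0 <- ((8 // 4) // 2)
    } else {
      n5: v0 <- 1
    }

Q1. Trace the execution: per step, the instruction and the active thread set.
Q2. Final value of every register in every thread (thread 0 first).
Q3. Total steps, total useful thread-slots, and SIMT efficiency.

step 0: eval (min(thread, 8) < (v0 // 2)) {0,1,2,3,4,5,6,7,8,9,10,11,12,13,14,15}
step 1: v3 <- max(5, v0)             {0,1}
step 2: v3 <- max(min(v3, -2), (v0 // -2)) {0,1}
step 3: v0 <- ((8 // 4) // 2)        {0,1}
step 4: v0 <- 1                      {2,3,4,5,6,7,8,9,10,11,12,13,14,15}

Answer: 5 steps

v3: -2,-2,2,3,4,5,6,7,8,9,10,11,12,13,14,15
v0: 1,1,1,1,1,1,1,1,1,1,1,1,1,1,1,1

steps = 5; useful = 36; efficiency = 36/80 = 9/20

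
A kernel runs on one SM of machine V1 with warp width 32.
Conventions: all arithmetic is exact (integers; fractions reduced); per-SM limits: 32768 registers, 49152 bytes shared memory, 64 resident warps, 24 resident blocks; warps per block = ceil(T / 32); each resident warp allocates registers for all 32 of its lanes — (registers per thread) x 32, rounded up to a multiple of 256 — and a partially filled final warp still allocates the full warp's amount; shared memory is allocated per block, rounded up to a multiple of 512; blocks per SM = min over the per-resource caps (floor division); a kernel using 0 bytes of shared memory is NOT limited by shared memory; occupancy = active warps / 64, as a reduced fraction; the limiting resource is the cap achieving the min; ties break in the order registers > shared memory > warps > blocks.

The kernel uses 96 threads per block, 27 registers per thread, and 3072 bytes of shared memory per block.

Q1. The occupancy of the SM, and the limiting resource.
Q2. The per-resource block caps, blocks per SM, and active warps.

Answer: occupancy 15/32, limited by registers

registers: 10 blocks
shared memory: 16 blocks
warps: 21 blocks
blocks: 24 blocks

Answer: 10 blocks, 30 active warps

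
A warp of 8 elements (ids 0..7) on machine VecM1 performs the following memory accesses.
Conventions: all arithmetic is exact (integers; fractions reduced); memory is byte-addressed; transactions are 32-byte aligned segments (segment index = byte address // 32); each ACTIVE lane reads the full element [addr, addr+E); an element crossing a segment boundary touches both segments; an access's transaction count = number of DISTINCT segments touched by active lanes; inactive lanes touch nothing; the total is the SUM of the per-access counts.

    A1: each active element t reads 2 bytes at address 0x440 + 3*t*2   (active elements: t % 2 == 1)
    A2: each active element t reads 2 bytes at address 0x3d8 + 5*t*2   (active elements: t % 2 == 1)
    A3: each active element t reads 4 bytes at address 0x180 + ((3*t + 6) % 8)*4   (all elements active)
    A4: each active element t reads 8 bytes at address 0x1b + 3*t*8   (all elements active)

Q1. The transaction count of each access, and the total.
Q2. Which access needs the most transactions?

A1: 2 transactions
A2: 2 transactions
A3: 1 transaction
A4: 7 transactions

Answer: 2,2,1,7; total 12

Answer: A4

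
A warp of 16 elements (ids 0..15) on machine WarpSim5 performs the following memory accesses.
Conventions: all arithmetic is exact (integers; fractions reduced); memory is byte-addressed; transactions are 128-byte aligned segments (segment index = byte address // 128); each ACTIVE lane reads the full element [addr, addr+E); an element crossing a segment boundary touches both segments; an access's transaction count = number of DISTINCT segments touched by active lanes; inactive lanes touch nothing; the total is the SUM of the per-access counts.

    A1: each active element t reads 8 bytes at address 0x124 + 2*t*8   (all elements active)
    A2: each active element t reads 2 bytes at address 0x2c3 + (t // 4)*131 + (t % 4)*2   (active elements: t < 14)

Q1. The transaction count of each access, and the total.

A1: 3 transactions
A2: 4 transactions

Answer: 3,4; total 7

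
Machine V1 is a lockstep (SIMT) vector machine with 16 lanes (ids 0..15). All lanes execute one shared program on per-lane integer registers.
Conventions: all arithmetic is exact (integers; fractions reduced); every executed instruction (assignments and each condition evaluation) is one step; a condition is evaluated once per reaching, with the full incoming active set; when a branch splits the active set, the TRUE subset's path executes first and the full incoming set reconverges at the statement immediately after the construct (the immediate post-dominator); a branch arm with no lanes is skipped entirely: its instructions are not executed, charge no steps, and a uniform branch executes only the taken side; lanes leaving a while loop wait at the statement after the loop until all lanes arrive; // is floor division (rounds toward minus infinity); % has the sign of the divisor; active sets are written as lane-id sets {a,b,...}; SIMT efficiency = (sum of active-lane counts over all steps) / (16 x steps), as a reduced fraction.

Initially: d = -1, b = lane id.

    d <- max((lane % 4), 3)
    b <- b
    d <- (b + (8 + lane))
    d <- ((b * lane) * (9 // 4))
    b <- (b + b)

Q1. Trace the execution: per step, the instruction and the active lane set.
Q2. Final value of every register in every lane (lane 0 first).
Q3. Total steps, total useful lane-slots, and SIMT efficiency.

step 0: d <- max((lane % 4), 3)      {0,1,2,3,4,5,6,7,8,9,10,11,12,13,14,15}
step 1: b <- b                       {0,1,2,3,4,5,6,7,8,9,10,11,12,13,14,15}
step 2: d <- (b + (8 + lane))        {0,1,2,3,4,5,6,7,8,9,10,11,12,13,14,15}
step 3: d <- ((b * lane) * (9 // 4)) {0,1,2,3,4,5,6,7,8,9,10,11,12,13,14,15}
step 4: b <- (b + b)                 {0,1,2,3,4,5,6,7,8,9,10,11,12,13,14,15}

Answer: 5 steps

d: 0,2,8,18,32,50,72,98,128,162,200,242,288,338,392,450
b: 0,2,4,6,8,10,12,14,16,18,20,22,24,26,28,30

steps = 5; useful = 80; efficiency = 80/80 = 1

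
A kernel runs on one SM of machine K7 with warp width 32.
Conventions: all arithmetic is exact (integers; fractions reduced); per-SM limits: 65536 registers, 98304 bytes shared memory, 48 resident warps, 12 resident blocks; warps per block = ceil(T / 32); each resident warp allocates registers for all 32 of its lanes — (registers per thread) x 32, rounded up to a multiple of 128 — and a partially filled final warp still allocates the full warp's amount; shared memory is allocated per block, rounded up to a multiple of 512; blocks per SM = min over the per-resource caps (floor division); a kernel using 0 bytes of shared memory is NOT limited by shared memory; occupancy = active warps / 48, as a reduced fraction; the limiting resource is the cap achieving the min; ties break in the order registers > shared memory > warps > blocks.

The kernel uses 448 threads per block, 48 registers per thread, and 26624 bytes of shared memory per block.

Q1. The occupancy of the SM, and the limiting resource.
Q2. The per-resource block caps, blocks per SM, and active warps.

Answer: occupancy 7/8, limited by registers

registers: 3 blocks
shared memory: 3 blocks
warps: 3 blocks
blocks: 12 blocks

Answer: 3 blocks, 42 active warps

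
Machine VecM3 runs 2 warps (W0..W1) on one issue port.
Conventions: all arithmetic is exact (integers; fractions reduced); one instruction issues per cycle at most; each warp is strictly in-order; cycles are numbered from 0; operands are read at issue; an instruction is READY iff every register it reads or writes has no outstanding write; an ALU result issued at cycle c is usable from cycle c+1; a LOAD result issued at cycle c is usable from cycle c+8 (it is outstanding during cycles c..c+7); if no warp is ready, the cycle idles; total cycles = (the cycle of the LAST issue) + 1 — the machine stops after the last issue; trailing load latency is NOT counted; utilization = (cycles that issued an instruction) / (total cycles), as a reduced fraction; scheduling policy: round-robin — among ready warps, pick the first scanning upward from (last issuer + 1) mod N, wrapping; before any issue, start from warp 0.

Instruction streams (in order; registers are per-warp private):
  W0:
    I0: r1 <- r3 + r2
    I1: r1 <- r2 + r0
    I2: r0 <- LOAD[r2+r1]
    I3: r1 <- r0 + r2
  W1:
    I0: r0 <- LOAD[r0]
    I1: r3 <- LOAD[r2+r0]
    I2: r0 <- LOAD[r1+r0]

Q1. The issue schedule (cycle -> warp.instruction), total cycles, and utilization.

cycle 0: W0.I0
cycle 1: W1.I0
cycle 2: W0.I1
cycle 3: W0.I2
cycle 4: idle
cycle 5: idle
cycle 6: idle
cycle 7: idle
cycle 8: idle
cycle 9: W1.I1
cycle 10: W1.I2
cycle 11: W0.I3

Answer: 12 cycles, utilization 7/12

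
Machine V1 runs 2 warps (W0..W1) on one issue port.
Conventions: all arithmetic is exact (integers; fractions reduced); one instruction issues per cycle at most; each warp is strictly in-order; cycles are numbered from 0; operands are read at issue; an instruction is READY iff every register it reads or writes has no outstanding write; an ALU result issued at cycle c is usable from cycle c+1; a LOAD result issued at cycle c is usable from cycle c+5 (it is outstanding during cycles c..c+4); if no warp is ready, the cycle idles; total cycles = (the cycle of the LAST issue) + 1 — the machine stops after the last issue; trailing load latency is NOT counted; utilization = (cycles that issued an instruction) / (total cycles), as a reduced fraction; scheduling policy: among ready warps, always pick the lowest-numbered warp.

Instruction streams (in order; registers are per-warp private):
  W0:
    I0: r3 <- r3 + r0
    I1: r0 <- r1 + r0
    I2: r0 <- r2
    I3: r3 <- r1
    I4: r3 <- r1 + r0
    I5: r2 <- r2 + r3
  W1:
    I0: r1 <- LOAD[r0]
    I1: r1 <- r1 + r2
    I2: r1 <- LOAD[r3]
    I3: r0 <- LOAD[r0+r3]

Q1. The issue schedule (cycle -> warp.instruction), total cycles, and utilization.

cycle 0: W0.I0
cycle 1: W0.I1
cycle 2: W0.I2
cycle 3: W0.I3
cycle 4: W0.I4
cycle 5: W0.I5
cycle 6: W1.I0
cycle 7: idle
cycle 8: idle
cycle 9: idle
cycle 10: idle
cycle 11: W1.I1
cycle 12: W1.I2
cycle 13: W1.I3

Answer: 14 cycles, utilization 5/7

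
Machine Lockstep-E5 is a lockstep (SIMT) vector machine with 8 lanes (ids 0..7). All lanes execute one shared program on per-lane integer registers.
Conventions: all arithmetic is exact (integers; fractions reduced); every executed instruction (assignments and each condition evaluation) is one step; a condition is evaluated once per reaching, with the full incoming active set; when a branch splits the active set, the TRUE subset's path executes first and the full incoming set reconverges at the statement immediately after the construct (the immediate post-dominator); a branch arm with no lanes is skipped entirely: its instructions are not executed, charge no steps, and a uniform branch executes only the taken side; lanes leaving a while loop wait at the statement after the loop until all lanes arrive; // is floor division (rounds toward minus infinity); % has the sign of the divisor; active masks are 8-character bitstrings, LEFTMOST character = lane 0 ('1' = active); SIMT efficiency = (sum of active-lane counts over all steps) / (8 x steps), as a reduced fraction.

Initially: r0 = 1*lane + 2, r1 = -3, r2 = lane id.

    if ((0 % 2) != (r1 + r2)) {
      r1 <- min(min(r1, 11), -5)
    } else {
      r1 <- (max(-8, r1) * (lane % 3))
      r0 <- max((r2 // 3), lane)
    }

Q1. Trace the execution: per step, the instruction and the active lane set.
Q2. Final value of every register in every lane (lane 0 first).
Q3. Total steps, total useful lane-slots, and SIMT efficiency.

step 0: eval ((0 % 2) != (r1 + r2))  11111111
step 1: r1 <- min(min(r1, 11), -5)   11101111
step 2: r1 <- (max(-8, r1) * (lane % 3)) 00010000
step 3: r0 <- max((r2 // 3), lane)   00010000

Answer: 4 steps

r0: 2,3,4,3,6,7,8,9
r1: -5,-5,-5,0,-5,-5,-5,-5
r2: 0,1,2,3,4,5,6,7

steps = 4; useful = 17; efficiency = 17/32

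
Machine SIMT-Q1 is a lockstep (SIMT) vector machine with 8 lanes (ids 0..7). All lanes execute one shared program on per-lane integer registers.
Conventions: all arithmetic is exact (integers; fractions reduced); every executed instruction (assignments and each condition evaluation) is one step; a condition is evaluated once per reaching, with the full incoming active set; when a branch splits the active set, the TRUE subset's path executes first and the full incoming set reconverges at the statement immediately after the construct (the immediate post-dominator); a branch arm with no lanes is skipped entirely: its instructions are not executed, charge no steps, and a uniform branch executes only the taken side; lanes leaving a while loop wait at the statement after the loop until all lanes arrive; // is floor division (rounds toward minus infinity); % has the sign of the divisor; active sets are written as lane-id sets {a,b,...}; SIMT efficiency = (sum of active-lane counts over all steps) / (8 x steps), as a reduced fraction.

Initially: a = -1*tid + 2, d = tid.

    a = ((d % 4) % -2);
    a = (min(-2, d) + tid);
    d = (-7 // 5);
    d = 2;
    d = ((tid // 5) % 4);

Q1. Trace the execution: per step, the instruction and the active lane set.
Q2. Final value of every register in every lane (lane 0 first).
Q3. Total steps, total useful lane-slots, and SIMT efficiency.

step 0: a <- ((d % 4) % -2)          {0,1,2,3,4,5,6,7}
step 1: a <- (min(-2, d) + tid)      {0,1,2,3,4,5,6,7}
step 2: d <- (-7 // 5)               {0,1,2,3,4,5,6,7}
step 3: d <- 2                       {0,1,2,3,4,5,6,7}
step 4: d <- ((tid // 5) % 4)        {0,1,2,3,4,5,6,7}

Answer: 5 steps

a: -2,-1,0,1,2,3,4,5
d: 0,0,0,0,0,1,1,1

steps = 5; useful = 40; efficiency = 40/40 = 1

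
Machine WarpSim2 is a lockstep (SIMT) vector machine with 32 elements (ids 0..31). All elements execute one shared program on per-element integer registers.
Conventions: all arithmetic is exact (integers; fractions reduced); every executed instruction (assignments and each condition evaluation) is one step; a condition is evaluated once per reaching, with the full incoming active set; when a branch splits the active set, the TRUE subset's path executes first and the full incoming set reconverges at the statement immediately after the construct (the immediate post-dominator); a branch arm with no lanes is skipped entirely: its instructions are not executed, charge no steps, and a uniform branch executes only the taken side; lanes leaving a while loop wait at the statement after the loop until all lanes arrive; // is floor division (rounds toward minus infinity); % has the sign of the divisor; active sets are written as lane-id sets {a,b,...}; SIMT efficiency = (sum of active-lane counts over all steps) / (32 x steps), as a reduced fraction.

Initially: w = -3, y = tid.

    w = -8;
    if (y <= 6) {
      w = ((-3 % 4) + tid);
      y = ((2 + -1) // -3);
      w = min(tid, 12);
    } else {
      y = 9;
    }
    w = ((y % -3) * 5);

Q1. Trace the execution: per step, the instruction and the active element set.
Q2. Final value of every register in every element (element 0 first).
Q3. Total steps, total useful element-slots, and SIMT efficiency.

step 0: w <- -8                      {0,1,2,3,4,5,6,7,8,9,10,11,12,13,14,15,16,17,18,19,20,21,22,23,24,25,26,27,28,29,30,31}
step 1: eval (y <= 6)                {0,1,2,3,4,5,6,7,8,9,10,11,12,13,14,15,16,17,18,19,20,21,22,23,24,25,26,27,28,29,30,31}
step 2: w <- ((-3 % 4) + tid)        {0,1,2,3,4,5,6}
step 3: y <- ((2 + -1) // -3)        {0,1,2,3,4,5,6}
step 4: w <- min(tid, 12)            {0,1,2,3,4,5,6}
step 5: y <- 9                       {7,8,9,10,11,12,13,14,15,16,17,18,19,20,21,22,23,24,25,26,27,28,29,30,31}
step 6: w <- ((y % -3) * 5)          {0,1,2,3,4,5,6,7,8,9,10,11,12,13,14,15,16,17,18,19,20,21,22,23,24,25,26,27,28,29,30,31}

Answer: 7 steps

w: -5,-5,-5,-5,-5,-5,-5,0,0,0,0,0,0,0,0,0,0,0,0,0,0,0,0,0,0,0,0,0,0,0,0,0
y: -1,-1,-1,-1,-1,-1,-1,9,9,9,9,9,9,9,9,9,9,9,9,9,9,9,9,9,9,9,9,9,9,9,9,9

steps = 7; useful = 142; efficiency = 142/224 = 71/112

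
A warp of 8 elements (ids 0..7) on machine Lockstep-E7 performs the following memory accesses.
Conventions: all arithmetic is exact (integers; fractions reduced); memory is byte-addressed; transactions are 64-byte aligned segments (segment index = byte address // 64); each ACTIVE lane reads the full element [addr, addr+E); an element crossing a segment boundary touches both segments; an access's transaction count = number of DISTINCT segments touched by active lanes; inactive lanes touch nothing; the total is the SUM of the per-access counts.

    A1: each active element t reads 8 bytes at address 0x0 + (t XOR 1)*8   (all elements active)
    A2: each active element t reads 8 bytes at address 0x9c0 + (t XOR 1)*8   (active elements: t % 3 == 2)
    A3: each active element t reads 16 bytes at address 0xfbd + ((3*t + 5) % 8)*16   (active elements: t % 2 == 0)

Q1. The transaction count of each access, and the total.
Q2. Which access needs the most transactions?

A1: 1 transaction
A2: 1 transaction
A3: 2 transactions

Answer: 1,1,2; total 4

Answer: A3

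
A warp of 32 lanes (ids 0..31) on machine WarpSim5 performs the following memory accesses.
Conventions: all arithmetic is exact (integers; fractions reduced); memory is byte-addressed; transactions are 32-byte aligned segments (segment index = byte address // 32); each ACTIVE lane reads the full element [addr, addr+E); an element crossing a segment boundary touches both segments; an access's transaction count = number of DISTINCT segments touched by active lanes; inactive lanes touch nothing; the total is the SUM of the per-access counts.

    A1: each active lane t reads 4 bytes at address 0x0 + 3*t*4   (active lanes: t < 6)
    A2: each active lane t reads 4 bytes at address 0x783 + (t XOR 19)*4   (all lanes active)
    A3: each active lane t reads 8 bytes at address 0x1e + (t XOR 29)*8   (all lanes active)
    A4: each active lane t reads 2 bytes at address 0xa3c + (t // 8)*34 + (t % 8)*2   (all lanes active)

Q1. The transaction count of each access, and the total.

A1: 2 transactions
A2: 5 transactions
A3: 9 transactions
A4: 5 transactions

Answer: 2,5,9,5; total 21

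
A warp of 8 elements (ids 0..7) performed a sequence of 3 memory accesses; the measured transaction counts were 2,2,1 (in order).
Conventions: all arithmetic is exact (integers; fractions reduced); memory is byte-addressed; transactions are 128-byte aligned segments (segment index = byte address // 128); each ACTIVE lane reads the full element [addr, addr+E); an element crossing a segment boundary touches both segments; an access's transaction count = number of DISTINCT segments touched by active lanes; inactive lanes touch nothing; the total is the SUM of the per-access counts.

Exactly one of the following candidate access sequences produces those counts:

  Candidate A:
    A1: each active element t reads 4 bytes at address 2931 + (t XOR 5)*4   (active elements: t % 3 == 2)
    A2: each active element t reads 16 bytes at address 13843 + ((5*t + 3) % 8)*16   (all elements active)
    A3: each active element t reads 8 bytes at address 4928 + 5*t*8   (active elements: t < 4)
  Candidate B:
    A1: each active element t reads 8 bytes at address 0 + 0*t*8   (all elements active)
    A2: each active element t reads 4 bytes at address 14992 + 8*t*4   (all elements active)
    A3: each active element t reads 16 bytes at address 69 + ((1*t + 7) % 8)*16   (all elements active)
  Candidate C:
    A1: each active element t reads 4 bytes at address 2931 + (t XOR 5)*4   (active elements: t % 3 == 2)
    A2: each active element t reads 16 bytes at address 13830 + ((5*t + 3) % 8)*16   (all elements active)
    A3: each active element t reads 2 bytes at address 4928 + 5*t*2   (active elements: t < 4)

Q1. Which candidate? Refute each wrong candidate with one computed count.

A: A3 gives 2 transactions, not 1
B: A1 gives 1 transaction, not 2
C: all counts match (2,2,1)

Answer: C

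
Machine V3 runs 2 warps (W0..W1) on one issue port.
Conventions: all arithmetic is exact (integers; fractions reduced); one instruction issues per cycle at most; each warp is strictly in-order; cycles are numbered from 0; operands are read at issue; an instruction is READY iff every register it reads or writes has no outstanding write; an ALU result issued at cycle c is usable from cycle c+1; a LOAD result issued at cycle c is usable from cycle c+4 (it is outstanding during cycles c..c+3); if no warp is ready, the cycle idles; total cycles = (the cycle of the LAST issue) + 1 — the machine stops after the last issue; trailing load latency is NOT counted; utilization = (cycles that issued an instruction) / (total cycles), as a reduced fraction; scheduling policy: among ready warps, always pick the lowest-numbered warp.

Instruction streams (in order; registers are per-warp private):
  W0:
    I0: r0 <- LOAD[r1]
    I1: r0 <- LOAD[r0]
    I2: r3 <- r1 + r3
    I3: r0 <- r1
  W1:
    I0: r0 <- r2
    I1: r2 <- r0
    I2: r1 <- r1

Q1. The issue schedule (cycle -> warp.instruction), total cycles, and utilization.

cycle 0: W0.I0
cycle 1: W1.I0
cycle 2: W1.I1
cycle 3: W1.I2
cycle 4: W0.I1
cycle 5: W0.I2
cycle 6: idle
cycle 7: idle
cycle 8: W0.I3

Answer: 9 cycles, utilization 7/9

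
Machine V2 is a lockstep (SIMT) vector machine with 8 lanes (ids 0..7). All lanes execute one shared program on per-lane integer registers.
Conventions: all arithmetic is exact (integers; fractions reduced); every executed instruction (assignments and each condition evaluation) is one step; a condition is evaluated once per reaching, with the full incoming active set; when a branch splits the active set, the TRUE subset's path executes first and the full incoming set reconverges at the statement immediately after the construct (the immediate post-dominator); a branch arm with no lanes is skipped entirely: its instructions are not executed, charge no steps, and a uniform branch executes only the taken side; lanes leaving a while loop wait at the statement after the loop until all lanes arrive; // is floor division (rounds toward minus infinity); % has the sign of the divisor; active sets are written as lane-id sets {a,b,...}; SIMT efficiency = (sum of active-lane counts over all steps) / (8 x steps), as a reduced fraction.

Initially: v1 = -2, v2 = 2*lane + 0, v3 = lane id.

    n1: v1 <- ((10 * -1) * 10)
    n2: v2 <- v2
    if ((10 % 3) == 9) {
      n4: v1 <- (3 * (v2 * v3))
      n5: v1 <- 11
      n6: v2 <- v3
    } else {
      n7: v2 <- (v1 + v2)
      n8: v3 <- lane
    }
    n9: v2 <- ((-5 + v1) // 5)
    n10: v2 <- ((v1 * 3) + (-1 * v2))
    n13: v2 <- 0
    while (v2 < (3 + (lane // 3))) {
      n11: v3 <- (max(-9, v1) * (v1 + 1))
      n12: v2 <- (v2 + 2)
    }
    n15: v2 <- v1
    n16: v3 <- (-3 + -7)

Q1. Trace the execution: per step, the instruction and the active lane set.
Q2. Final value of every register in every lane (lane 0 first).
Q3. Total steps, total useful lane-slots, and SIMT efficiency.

step 0: v1 <- ((10 * -1) * 10)       {0,1,2,3,4,5,6,7}
step 1: v2 <- v2                     {0,1,2,3,4,5,6,7}
step 2: eval ((10 % 3) == 9)         {0,1,2,3,4,5,6,7}
step 3: v2 <- (v1 + v2)              {0,1,2,3,4,5,6,7}
step 4: v3 <- lane                   {0,1,2,3,4,5,6,7}
step 5: v2 <- ((-5 + v1) // 5)       {0,1,2,3,4,5,6,7}
step 6: v2 <- ((v1 * 3) + (-1 * v2)) {0,1,2,3,4,5,6,7}
step 7: v2 <- 0                      {0,1,2,3,4,5,6,7}
step 8: eval (v2 < (3 + (lane // 3))) {0,1,2,3,4,5,6,7}
step 9: v3 <- (max(-9, v1) * (v1 + 1)) {0,1,2,3,4,5,6,7}
step 10: v2 <- (v2 + 2)               {0,1,2,3,4,5,6,7}
step 11: eval (v2 < (3 + (lane // 3))) {0,1,2,3,4,5,6,7}
step 12: v3 <- (max(-9, v1) * (v1 + 1)) {0,1,2,3,4,5,6,7}
step 13: v2 <- (v2 + 2)               {0,1,2,3,4,5,6,7}
step 14: eval (v2 < (3 + (lane // 3))) {0,1,2,3,4,5,6,7}
step 15: v3 <- (max(-9, v1) * (v1 + 1)) {6,7}
step 16: v2 <- (v2 + 2)               {6,7}
step 17: eval (v2 < (3 + (lane // 3))) {6,7}
step 18: v2 <- v1                     {0,1,2,3,4,5,6,7}
step 19: v3 <- (-3 + -7)              {0,1,2,3,4,5,6,7}

Answer: 20 steps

v1: -100,-100,-100,-100,-100,-100,-100,-100
v2: -100,-100,-100,-100,-100,-100,-100,-100
v3: -10,-10,-10,-10,-10,-10,-10,-10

steps = 20; useful = 142; efficiency = 142/160 = 71/80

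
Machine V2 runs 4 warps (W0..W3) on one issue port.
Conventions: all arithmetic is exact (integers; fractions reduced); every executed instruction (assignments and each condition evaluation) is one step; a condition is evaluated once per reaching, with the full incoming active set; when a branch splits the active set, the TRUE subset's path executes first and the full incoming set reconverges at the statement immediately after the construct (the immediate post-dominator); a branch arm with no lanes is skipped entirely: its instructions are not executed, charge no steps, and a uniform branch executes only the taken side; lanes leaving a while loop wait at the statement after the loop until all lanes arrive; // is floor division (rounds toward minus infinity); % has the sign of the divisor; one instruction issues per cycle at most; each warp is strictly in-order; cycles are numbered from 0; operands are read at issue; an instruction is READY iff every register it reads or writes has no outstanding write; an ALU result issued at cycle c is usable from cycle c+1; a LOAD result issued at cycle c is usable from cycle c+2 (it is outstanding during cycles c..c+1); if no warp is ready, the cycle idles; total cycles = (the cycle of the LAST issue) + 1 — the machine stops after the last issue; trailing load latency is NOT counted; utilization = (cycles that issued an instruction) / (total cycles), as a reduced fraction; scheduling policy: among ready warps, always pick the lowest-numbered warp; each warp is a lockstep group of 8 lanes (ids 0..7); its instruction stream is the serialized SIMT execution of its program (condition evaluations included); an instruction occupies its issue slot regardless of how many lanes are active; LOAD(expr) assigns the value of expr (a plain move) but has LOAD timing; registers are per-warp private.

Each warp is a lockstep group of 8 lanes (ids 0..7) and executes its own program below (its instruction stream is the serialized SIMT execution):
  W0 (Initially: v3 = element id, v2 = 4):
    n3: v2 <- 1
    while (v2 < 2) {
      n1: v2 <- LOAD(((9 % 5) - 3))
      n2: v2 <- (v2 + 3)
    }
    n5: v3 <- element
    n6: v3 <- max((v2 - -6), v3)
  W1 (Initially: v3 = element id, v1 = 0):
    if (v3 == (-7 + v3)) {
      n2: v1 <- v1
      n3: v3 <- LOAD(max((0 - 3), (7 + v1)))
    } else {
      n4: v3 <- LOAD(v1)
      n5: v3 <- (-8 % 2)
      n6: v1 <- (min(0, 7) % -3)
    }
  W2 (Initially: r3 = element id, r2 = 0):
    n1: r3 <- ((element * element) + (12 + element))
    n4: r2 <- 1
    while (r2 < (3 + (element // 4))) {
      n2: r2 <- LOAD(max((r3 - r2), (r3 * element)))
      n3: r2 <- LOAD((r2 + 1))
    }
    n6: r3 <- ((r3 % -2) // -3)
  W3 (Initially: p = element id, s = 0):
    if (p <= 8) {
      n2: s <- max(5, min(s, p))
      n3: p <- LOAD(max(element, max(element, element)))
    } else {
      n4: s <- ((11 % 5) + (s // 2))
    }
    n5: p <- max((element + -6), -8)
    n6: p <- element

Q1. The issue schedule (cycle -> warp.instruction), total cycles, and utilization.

cycle 0: W0.I0
cycle 1: W0.I1
cycle 2: W0.I2
cycle 3: W1.I0
cycle 4: W0.I3
cycle 5: W0.I4
cycle 6: W0.I5
cycle 7: W0.I6
cycle 8: W1.I1
cycle 9: W2.I0
cycle 10: W1.I2
cycle 11: W1.I3
cycle 12: W2.I1
cycle 13: W2.I2
cycle 14: W2.I3
cycle 15: W3.I0
cycle 16: W2.I4
cycle 17: W3.I1
cycle 18: W2.I5
cycle 19: W2.I6
cycle 20: W3.I2
cycle 21: idle
cycle 22: W3.I3
cycle 23: W3.I4

Answer: 24 cycles, utilization 23/24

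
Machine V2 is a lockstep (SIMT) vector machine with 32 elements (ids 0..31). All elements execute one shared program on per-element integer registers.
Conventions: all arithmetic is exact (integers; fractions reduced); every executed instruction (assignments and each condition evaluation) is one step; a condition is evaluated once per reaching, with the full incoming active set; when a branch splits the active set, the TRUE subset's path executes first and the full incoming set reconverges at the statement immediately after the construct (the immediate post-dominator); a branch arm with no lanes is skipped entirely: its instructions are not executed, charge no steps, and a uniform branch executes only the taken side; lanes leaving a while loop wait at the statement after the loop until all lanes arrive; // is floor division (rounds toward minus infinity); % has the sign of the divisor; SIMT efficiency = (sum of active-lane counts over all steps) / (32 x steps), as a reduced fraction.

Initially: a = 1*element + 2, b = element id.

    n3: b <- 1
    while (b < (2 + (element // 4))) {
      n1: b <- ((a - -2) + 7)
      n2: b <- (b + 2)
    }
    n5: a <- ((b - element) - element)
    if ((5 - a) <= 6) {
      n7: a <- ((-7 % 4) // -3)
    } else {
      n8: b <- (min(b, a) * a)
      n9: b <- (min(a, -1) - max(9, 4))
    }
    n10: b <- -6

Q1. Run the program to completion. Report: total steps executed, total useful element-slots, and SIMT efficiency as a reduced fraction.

Answer: 11 steps, 305 useful, 305/352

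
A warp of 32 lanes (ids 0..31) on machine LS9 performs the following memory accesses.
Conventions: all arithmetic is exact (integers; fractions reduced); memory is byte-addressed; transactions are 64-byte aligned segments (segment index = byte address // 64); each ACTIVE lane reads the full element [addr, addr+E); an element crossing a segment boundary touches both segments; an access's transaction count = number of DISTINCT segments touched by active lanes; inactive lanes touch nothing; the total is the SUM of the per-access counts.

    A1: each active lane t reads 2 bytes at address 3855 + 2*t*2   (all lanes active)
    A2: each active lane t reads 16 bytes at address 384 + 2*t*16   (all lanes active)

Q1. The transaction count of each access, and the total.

A1: 3 transactions
A2: 16 transactions

Answer: 3,16; total 19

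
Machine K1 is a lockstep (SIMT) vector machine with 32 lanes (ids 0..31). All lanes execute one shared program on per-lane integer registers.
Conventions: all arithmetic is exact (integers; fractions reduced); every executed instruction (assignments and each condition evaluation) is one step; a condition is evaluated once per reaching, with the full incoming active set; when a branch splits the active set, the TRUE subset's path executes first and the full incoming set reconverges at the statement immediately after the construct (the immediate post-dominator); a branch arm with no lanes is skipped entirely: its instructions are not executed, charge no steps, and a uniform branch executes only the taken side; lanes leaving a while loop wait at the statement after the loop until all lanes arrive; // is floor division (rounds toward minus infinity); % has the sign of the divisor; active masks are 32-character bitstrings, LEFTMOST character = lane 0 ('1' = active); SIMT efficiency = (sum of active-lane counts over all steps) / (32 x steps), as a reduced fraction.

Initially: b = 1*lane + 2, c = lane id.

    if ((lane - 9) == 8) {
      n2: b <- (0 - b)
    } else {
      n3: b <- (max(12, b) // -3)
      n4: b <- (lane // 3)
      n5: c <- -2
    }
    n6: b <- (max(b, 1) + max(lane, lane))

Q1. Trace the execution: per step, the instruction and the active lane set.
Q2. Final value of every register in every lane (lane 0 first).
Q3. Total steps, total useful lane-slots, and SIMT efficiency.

step 0: eval ((lane - 9) == 8)       11111111111111111111111111111111
step 1: b <- (0 - b)                 00000000000000000100000000000000
step 2: b <- (max(12, b) // -3)      11111111111111111011111111111111
step 3: b <- (lane // 3)             11111111111111111011111111111111
step 4: c <- -2                      11111111111111111011111111111111
step 5: b <- (max(b, 1) + max(lane, lane)) 11111111111111111111111111111111

Answer: 6 steps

b: 1,2,3,4,5,6,8,9,10,12,13,14,16,17,18,20,21,18,24,25,26,28,29,30,32,33,34,36,37,38,40,41
c: -2,-2,-2,-2,-2,-2,-2,-2,-2,-2,-2,-2,-2,-2,-2,-2,-2,17,-2,-2,-2,-2,-2,-2,-2,-2,-2,-2,-2,-2,-2,-2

steps = 6; useful = 158; efficiency = 158/192 = 79/96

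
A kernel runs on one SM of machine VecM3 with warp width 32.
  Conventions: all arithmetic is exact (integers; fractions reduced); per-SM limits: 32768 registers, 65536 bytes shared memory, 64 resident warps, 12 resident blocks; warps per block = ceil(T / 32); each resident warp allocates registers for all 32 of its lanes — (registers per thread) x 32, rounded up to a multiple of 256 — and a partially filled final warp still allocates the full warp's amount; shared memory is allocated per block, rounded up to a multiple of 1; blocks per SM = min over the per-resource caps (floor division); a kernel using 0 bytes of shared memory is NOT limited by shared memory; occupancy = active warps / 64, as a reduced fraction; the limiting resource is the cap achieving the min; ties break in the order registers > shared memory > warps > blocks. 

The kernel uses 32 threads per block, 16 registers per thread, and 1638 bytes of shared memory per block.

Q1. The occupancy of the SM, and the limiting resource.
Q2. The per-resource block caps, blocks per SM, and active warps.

Answer: occupancy 3/16, limited by blocks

registers: 64 blocks
shared memory: 40 blocks
warps: 64 blocks
blocks: 12 blocks

Answer: 12 blocks, 12 active warps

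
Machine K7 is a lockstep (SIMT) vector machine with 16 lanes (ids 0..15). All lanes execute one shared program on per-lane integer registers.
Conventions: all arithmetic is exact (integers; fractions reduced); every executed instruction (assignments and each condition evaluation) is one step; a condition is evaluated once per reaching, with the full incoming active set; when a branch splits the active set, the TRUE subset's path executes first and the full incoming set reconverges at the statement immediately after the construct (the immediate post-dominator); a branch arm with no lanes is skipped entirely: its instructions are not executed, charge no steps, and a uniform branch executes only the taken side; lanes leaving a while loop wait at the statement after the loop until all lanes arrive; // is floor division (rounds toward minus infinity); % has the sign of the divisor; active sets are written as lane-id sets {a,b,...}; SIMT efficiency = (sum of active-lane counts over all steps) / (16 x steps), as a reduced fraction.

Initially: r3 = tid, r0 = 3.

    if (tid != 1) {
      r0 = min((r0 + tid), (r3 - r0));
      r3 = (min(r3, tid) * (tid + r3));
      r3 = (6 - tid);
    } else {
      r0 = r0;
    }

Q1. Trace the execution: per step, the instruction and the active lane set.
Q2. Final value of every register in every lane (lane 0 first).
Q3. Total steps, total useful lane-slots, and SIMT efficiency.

step 0: eval (tid != 1)              {0,1,2,3,4,5,6,7,8,9,10,11,12,13,14,15}
step 1: r0 <- min((r0 + tid), (r3 - r0)) {0,2,3,4,5,6,7,8,9,10,11,12,13,14,15}
step 2: r3 <- (min(r3, tid) * (tid + r3)) {0,2,3,4,5,6,7,8,9,10,11,12,13,14,15}
step 3: r3 <- (6 - tid)              {0,2,3,4,5,6,7,8,9,10,11,12,13,14,15}
step 4: r0 <- r0                     {1}

Answer: 5 steps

r3: 6,1,4,3,2,1,0,-1,-2,-3,-4,-5,-6,-7,-8,-9
r0: -3,3,-1,0,1,2,3,4,5,6,7,8,9,10,11,12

steps = 5; useful = 62; efficiency = 62/80 = 31/40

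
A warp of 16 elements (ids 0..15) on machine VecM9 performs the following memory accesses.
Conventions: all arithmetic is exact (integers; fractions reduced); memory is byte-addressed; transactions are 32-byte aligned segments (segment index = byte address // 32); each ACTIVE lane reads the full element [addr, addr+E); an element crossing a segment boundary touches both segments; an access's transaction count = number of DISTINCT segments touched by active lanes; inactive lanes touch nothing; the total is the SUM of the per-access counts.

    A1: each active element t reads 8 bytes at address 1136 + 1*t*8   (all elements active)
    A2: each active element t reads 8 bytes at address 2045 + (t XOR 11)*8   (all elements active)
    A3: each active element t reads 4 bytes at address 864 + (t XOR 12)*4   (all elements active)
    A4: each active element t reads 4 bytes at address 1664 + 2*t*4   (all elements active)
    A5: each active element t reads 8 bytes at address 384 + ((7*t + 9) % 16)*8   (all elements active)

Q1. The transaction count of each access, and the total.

A1: 5 transactions
A2: 5 transactions
A3: 2 transactions
A4: 4 transactions
A5: 4 transactions

Answer: 5,5,2,4,4; total 20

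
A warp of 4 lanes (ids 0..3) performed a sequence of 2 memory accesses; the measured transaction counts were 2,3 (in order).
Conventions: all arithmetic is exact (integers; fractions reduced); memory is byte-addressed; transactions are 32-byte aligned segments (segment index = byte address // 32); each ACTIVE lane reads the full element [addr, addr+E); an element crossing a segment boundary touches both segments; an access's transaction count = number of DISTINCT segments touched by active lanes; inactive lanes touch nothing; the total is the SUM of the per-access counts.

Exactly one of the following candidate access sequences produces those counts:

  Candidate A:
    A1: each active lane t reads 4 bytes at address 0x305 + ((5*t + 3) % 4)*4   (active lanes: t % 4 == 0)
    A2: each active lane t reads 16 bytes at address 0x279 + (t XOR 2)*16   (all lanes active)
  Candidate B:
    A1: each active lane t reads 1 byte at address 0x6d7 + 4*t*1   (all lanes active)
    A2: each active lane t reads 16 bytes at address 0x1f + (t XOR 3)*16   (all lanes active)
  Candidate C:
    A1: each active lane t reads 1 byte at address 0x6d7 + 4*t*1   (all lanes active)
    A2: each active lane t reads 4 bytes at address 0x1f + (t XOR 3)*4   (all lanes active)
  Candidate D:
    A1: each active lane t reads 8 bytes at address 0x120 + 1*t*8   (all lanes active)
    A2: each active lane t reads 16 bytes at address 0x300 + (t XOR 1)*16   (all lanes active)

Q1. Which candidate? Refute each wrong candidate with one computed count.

A: A1 gives 1 transaction, not 2
C: A2 gives 2 transactions, not 3
D: A1 gives 1 transaction, not 2
B: all counts match (2,3)

Answer: B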